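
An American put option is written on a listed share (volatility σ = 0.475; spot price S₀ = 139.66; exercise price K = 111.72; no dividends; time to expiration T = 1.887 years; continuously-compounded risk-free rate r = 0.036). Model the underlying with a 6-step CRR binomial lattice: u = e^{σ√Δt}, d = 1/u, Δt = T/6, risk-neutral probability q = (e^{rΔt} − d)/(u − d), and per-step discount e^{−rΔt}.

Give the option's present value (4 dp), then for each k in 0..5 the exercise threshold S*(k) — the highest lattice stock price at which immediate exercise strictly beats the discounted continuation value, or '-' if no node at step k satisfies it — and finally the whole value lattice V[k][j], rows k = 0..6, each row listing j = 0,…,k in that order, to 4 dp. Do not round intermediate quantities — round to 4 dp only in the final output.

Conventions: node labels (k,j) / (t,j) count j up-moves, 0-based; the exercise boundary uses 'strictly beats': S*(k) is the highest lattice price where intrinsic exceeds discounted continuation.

price = 17.8674
boundary = - - - - 48.1194 62.8070
tree:
17.8674
25.9404 8.6414
36.4979 13.9397 2.5093
49.3776 21.9790 4.6560 0.0000
63.6006 33.5715 8.6390 0.0000 0.0000
74.8535 48.9130 16.0295 0.0000 0.0000 0.0000
83.4748 63.6006 29.7422 0.0000 0.0000 0.0000 0.0000

Δt=0.31450  u=1.30523  d=0.76615  q=0.45492  discount=0.98874
step 6 (expiry): payoffs max(K−S,0) = 83.4748 63.6006 29.7422 0.0000 0.0000 0.0000 0.0000
step 5: (k=5,j=0): S=36.8665, K−S=74.8535, hold=73.5957 ⇒ V=74.8535 exercise | (k=5,j=1): S=62.8070, K−S=48.9130, hold=47.6552 ⇒ V=48.9130 exercise | (k=5,j=2): S=107.0001, K−S=4.7199, hold=16.0295 ⇒ V=16.0295 continue | (k=5,j=3): S=182.2888, K−S=0.0000, hold=0.0000 ⇒ V=0.0000 continue | (k=5,j=4): S=310.5532, K−S=0.0000, hold=0.0000 ⇒ V=0.0000 continue | (k=5,j=5): S=529.0686, K−S=0.0000, hold=0.0000 ⇒ V=0.0000 continue  boundary S*=62.8070
step 4: (k=4,j=0): S=48.1194, K−S=63.6006, hold=62.3429 ⇒ V=63.6006 exercise | (k=4,j=1): S=81.9778, K−S=29.7422, hold=33.5715 ⇒ V=33.5715 continue | (k=4,j=2): S=139.6600, K−S=0.0000, hold=8.6390 ⇒ V=8.6390 continue | (k=4,j=3): S=237.9293, K−S=0.0000, hold=0.0000 ⇒ V=0.0000 continue | (k=4,j=4): S=405.3442, K−S=0.0000, hold=0.0000 ⇒ V=0.0000 continue  boundary S*=48.1194
step 3: (k=3,j=0): S=62.8070, K−S=48.9130, hold=49.3776 ⇒ V=49.3776 continue | (k=3,j=1): S=107.0001, K−S=4.7199, hold=21.9790 ⇒ V=21.9790 continue | (k=3,j=2): S=182.2888, K−S=0.0000, hold=4.6560 ⇒ V=4.6560 continue | (k=3,j=3): S=310.5532, K−S=0.0000, hold=0.0000 ⇒ V=0.0000 continue  boundary S*=-
step 2: (k=2,j=0): S=81.9778, K−S=29.7422, hold=36.4979 ⇒ V=36.4979 continue | (k=2,j=1): S=139.6600, K−S=0.0000, hold=13.9397 ⇒ V=13.9397 continue | (k=2,j=2): S=237.9293, K−S=0.0000, hold=2.5093 ⇒ V=2.5093 continue  boundary S*=-
step 1: (k=1,j=0): S=107.0001, K−S=4.7199, hold=25.9404 ⇒ V=25.9404 continue | (k=1,j=1): S=182.2888, K−S=0.0000, hold=8.6414 ⇒ V=8.6414 continue  boundary S*=-
step 0: (k=0,j=0): S=139.6600, K−S=0.0000, hold=17.8674 ⇒ V=17.8674 continue  boundary S*=-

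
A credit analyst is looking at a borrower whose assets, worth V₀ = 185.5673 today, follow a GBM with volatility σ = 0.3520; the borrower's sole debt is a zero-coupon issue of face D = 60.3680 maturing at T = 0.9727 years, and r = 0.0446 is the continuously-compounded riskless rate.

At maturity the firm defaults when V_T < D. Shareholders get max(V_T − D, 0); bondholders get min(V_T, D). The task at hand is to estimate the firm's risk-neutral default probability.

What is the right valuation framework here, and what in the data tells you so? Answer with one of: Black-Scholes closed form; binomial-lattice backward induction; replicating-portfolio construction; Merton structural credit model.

framework: Merton structural credit model

Key observation: assets follow a GBM and default happens iff V_T < 60.3680; valuing claims on that split (equity as a call, risky debt as the residual) is the structural model's definition.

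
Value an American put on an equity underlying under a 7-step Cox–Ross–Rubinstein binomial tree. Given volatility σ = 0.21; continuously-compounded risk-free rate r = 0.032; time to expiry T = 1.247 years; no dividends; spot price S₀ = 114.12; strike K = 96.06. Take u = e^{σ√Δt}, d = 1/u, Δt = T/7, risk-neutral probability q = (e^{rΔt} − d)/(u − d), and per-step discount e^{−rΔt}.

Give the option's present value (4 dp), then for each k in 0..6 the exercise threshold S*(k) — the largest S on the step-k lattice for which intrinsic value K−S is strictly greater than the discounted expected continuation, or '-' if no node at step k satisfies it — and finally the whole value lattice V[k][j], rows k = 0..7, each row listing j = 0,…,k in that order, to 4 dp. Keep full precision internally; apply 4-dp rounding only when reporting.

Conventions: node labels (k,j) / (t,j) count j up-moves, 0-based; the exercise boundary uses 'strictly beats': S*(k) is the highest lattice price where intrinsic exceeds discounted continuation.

params: Δt=0.17814 u=1.09268 d=0.91518 q=0.51006 e^(-rΔt)=0.99432
t_7 payoffs: 34.6969 22.7954 8.5856 0.0000 0.0000 0.0000 0.0000 0.0000
t_6: node(6,0) S=67.0503 payoff=29.0097 vs cont=28.4637 → 29.0097 [stop]  node(6,1) S=80.0548 payoff=16.0052 vs cont=15.4591 → 16.0052 [stop]  node(6,2) S=95.5817 payoff=0.4783 vs cont=4.1825 → 4.1825 [wait]  node(6,3) S=114.1200 payoff=0.0000 vs cont=0.0000 → 0.0000 [wait]  node(6,4) S=136.2539 payoff=0.0000 vs cont=0.0000 → 0.0000 [wait]  node(6,5) S=162.6807 payoff=0.0000 vs cont=0.0000 → 0.0000 [wait]  node(6,6) S=194.2330 payoff=0.0000 vs cont=0.0000 → 0.0000 [wait]  ⇒ S*(6)=80.0548
t_5: node(5,0) S=73.2646 payoff=22.7954 vs cont=22.2494 → 22.7954 [stop]  node(5,1) S=87.4744 payoff=8.5856 vs cont=9.9181 → 9.9181 [wait]  node(5,2) S=104.4403 payoff=0.0000 vs cont=2.0375 → 2.0375 [wait]  node(5,3) S=124.6968 payoff=0.0000 vs cont=0.0000 → 0.0000 [wait]  node(5,4) S=148.8821 payoff=0.0000 vs cont=0.0000 → 0.0000 [wait]  node(5,5) S=177.7581 payoff=0.0000 vs cont=0.0000 → 0.0000 [wait]  ⇒ S*(5)=73.2646
t_4: node(4,0) S=80.0548 payoff=16.0052 vs cont=16.1350 → 16.1350 [wait]  node(4,1) S=95.5817 payoff=0.4783 vs cont=5.8650 → 5.8650 [wait]  node(4,2) S=114.1200 payoff=0.0000 vs cont=0.9926 → 0.9926 [wait]  node(4,3) S=136.2539 payoff=0.0000 vs cont=0.0000 → 0.0000 [wait]  node(4,4) S=162.6807 payoff=0.0000 vs cont=0.0000 → 0.0000 [wait]  ⇒ S*(4)=-
t_3: node(3,0) S=87.4744 payoff=8.5856 vs cont=10.8347 → 10.8347 [wait]  node(3,1) S=104.4403 payoff=0.0000 vs cont=3.3605 → 3.3605 [wait]  node(3,2) S=124.6968 payoff=0.0000 vs cont=0.4835 → 0.4835 [wait]  node(3,3) S=148.8821 payoff=0.0000 vs cont=0.0000 → 0.0000 [wait]  ⇒ S*(3)=-
t_2: node(2,0) S=95.5817 payoff=0.4783 vs cont=6.9825 → 6.9825 [wait]  node(2,1) S=114.1200 payoff=0.0000 vs cont=1.8823 → 1.8823 [wait]  node(2,2) S=136.2539 payoff=0.0000 vs cont=0.2356 → 0.2356 [wait]  ⇒ S*(2)=-
t_1: node(1,0) S=104.4403 payoff=0.0000 vs cont=4.3562 → 4.3562 [wait]  node(1,1) S=124.6968 payoff=0.0000 vs cont=1.0364 → 1.0364 [wait]  ⇒ S*(1)=-
t_0: node(0,0) S=114.1200 payoff=0.0000 vs cont=2.6478 → 2.6478 [wait]  ⇒ S*(0)=-

price = 2.6478
boundary = - - - - - 73.2646 80.0548
tree:
2.6478
4.3562 1.0364
6.9825 1.8823 0.2356
10.8347 3.3605 0.4835 0.0000
16.1350 5.8650 0.9926 0.0000 0.0000
22.7954 9.9181 2.0375 0.0000 0.0000 0.0000
29.0097 16.0052 4.1825 0.0000 0.0000 0.0000 0.0000
34.6969 22.7954 8.5856 0.0000 0.0000 0.0000 0.0000 0.0000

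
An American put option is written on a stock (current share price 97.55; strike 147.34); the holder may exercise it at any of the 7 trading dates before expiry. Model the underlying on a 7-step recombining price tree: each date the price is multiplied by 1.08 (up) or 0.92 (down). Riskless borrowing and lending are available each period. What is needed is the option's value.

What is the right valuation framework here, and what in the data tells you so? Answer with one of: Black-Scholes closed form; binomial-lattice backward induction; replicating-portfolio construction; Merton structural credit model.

Key observation: with exercise allowed before expiry on a discrete up/down model (7 steps from spot 97.55), the strike-147.34 put's value must be rolled back through the tree testing early exercise at each node.

framework: binomial-lattice backward induction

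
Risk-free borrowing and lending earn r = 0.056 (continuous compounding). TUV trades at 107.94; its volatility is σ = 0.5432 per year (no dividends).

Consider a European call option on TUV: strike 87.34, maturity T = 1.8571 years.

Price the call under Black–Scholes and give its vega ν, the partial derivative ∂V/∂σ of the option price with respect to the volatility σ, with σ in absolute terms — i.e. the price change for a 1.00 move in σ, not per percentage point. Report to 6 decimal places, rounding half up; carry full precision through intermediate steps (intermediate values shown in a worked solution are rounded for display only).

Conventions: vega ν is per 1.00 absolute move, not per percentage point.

σ√T = 0.5432·√1.8571 = 0.740248
d₁ = (ln(S/K) + (r+σ²/2)T) / (σ√T) = (ln(107.94/87.34) + (0.056+0.5432²/2)·1.8571) / 0.740248 = (0.211767 + 0.377981) / 0.740248 = 0.796690
d₂ = d₁ − σ√T = 0.796690 − 0.740248 = 0.056442
e^{−rT} = 0.901227
N(d₁) = 0.787184,  N(d₂) = 0.522505
Call price V = S·N(d₁) − K·e^{−rT}·N(d₂) = 84.968687 − 41.128044 = 43.840643
φ(d₁) = (1/√(2π))·e^{−d₁²/2} = 0.290458
ν = S·φ(d₁)·√T = 42.725146

price = 43.840643
ν = 42.725146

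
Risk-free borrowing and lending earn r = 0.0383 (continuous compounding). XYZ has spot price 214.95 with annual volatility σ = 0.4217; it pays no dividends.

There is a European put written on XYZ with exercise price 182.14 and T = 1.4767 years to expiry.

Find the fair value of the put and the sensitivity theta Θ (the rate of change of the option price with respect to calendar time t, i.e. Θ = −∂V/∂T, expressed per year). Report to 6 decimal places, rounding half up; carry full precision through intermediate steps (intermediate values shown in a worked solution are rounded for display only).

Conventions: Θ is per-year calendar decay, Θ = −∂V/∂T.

price = 21.250285
Θ = -8.896522

σ√T = 0.4217·√1.4767 = 0.512448
d₁ = (ln(S/K) + (r+σ²/2)T) / (σ√T) = (ln(214.95/182.14) + (0.0383+0.4217²/2)·1.4767) / 0.512448 = (0.165630 + 0.187859) / 0.512448 = 0.689804
d₂ = d₁ − σ√T = 0.689804 − 0.512448 = 0.177357
e^{−rT} = 0.945012
N(−d₁) = 0.245159,  N(−d₂) = 0.429614
Put price V = K·e^{−rT}·N(−d₂) − S·N(−d₁) = 73.947121 − 52.696837 = 21.250285
φ(d₁) = (1/√(2π))·e^{−d₁²/2} = 0.314474
Θ = −S·φ(d₁)·σ/(2√T) + r·K·e^{−rT}·N(−d₂) = −11.728697 + 2.832175 = -8.896522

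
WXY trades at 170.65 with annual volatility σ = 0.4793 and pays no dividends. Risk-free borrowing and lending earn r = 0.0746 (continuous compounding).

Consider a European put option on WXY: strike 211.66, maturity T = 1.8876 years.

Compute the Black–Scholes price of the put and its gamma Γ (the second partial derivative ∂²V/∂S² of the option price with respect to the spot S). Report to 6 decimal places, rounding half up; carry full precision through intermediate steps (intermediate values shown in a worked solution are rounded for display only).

σ√T = 0.4793·√1.8876 = 0.658510
d₁ = (ln(S/K) + (r+σ²/2)T) / (σ√T) = (ln(170.65/211.66) + (0.0746+0.4793²/2)·1.8876) / 0.658510 = (-0.215367 + 0.357633) / 0.658510 = 0.216043
d₂ = d₁ − σ√T = 0.216043 − 0.658510 = -0.442468
e^{−rT} = 0.868650
N(−d₁) = 0.414477,  N(−d₂) = 0.670925
Put price V = K·e^{−rT}·N(−d₂) − S·N(−d₁) = 123.355157 − 70.730552 = 52.624605
φ(d₁) = (1/√(2π))·e^{−d₁²/2} = 0.389740
Γ = φ(d₁) / (S·σ·√T) = 0.003468

price = 52.624605
Γ = 0.003468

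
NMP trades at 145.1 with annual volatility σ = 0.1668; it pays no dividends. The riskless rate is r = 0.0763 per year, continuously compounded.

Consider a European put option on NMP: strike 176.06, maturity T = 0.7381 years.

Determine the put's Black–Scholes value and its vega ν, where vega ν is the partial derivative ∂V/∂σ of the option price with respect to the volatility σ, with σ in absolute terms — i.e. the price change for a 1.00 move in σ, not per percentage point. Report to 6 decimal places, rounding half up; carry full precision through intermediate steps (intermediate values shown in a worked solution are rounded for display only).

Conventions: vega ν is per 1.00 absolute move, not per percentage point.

σ√T = 0.1668·√0.7381 = 0.143302
d₁ = (ln(S/K) + (r+σ²/2)T) / (σ√T) = (ln(145.1/176.06) + (0.0763+0.1668²/2)·0.7381) / 0.143302 = (-0.193402 + 0.066585) / 0.143302 = -0.884959
d₂ = d₁ − σ√T = -0.884959 − 0.143302 = -1.028262
e^{−rT} = 0.945239
N(−d₁) = 0.811911,  N(−d₂) = 0.848087
Put price V = K·e^{−rT}·N(−d₂) − S·N(−d₁) = 141.137609 − 117.808247 = 23.329362
φ(d₁) = (1/√(2π))·e^{−d₁²/2} = 0.269681
ν = S·φ(d₁)·√T = 33.618284

price = 23.329362
ν = 33.618284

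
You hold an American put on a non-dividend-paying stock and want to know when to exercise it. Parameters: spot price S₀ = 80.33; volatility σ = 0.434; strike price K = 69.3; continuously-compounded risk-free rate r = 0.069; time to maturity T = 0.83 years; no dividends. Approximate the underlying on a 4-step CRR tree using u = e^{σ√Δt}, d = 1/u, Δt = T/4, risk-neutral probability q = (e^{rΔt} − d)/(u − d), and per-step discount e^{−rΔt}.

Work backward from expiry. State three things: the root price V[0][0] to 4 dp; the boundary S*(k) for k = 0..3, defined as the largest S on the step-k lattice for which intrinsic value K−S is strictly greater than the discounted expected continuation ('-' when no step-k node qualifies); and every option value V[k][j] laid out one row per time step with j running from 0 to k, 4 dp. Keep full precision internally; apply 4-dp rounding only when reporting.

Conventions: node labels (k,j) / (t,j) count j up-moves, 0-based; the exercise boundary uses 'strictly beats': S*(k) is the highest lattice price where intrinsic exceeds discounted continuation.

price = 6.0543
boundary = - - - 44.3918
tree:
6.0543
10.1044 1.9667
16.2883 3.8888 0.0000
24.9082 7.6895 0.0000 0.0000
32.8713 15.2045 0.0000 0.0000 0.0000

Δt=0.20750, u=1.21859, d=0.82062, q=0.48697, disc=e^(-rΔt)=0.98578
k=4 terminal: V=max(K-S,0) → 32.8713 15.2045 0.0000 0.0000 0.0000
k=3: j=0 S=44.3918 intr=24.9082 cont=23.9231 V=24.9082[EX]; j=1 S=65.9203 intr=3.3797 cont=7.6895 V=7.6895[hold]; j=2 S=97.8895 intr=0.0000 cont=0.0000 V=0.0000[hold]; j=3 S=145.3628 intr=0.0000 cont=0.0000 V=0.0000[hold]  S*(3)=44.3918
k=2: j=0 S=54.0955 intr=15.2045 cont=16.2883 V=16.2883[hold]; j=1 S=80.3300 intr=0.0000 cont=3.8888 V=3.8888[hold]; j=2 S=119.2874 intr=0.0000 cont=0.0000 V=0.0000[hold]  S*(2)=-
k=1: j=0 S=65.9203 intr=3.3797 cont=10.1044 V=10.1044[hold]; j=1 S=97.8895 intr=0.0000 cont=1.9667 V=1.9667[hold]  S*(1)=-
k=0: j=0 S=80.3300 intr=0.0000 cont=6.0543 V=6.0543[hold]  S*(0)=-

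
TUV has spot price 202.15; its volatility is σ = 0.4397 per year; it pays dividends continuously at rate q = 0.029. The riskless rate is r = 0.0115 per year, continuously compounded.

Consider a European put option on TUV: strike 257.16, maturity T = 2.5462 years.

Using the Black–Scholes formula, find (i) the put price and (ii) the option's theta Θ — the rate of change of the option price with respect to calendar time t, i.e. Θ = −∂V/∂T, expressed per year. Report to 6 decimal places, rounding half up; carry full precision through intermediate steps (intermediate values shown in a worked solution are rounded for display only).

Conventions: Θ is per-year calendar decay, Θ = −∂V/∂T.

price = 95.639921
Θ = -10.920445

σ√T = 0.4397·√2.5462 = 0.701621
d₁ = (ln(S/K) + (r−q+σ²/2)T) / (σ√T) = (ln(202.15/257.16) + (0.0115−0.029+0.4397²/2)·2.5462) / 0.701621 = (-0.240688 + 0.201578) / 0.701621 = -0.055743
d₂ = d₁ − σ√T = -0.055743 − 0.701621 = -0.757365
e^{−rT} = 0.971143
e^{−qT} = 0.928820
N(−d₁) = 0.522227,  N(−d₂) = 0.775584
Put price V = K·e^{−rT}·N(−d₂) − S·e^{−qT}·N(−d₁) = 193.693799 − 98.053877 = 95.639921
φ(d₁) = (1/√(2π))·e^{−d₁²/2} = 0.398323
Θ = −S·e^{−qT}·φ(d₁)·σ/(2√T) − q·S·e^{−qT}·N(−d₁) + r·K·e^{−rT}·N(−d₂) = −10.304361 − 2.843562 + 2.227479 = -10.920445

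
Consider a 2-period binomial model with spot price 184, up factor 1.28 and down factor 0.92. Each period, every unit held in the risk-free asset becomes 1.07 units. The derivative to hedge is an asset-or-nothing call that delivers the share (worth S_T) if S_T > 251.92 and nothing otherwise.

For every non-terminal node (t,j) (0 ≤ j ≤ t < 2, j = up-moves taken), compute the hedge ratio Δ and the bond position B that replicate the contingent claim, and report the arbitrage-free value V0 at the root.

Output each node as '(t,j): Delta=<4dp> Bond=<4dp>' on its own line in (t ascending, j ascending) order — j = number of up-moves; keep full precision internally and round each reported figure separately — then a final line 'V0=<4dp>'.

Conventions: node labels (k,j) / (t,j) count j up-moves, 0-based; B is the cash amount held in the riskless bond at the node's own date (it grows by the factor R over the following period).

(0,0): Delta=1.7722 Bond=-280.3782
(1,0): Delta=0.0000 Bond=0.0000
(1,1): Delta=3.5556 Bond=-720.0113
V0=45.7138

Arbitrage-free pricing uses the up-move probability p* = (R−d)/(u−d) = 0.4167, discounting each step at R = 1.07.
Expiry values: V(2,0)=0.0000, V(2,1)=0.0000, V(2,2)=301.4656
  t=1,j=0: stock 169.2800 → up 216.6784 (V=0.0000), down 155.7376 (V=0.0000). Price 0.0000; hedge Δ=0.0000, bond B=0.0000.
  t=1,j=1: stock 235.5200 → up 301.4656 (V=301.4656), down 216.6784 (V=0.0000). Price 117.3931; hedge Δ=3.5556, bond B=-720.0113.
  t=0,j=0: stock 184.0000 → up 235.5200 (V=117.3931), down 169.2800 (V=0.0000). Price 45.7138; hedge Δ=1.7722, bond B=-280.3782.
Sanity check at the root: Δ(0,0)·S0 + B(0,0) reproduces V0 = 45.7138.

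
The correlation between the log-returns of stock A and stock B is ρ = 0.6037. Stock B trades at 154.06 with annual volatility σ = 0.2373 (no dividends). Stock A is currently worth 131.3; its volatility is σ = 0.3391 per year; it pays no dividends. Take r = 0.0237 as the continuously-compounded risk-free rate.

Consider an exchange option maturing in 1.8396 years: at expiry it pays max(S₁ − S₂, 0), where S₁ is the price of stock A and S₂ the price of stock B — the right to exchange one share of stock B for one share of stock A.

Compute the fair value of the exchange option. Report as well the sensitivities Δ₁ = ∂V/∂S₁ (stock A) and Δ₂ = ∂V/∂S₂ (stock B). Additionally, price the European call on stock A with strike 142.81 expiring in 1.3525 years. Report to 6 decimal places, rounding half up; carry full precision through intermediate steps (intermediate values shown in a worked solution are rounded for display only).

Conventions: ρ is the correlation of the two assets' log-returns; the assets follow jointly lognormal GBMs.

σ_eff = √(σ₁² + σ₂² − 2ρσ₁σ₂) = √(0.3391² + 0.2373² − 2·0.6037·0.3391·0.2373) = 0.272291
d₁ = (ln(S₁/S₂) + (q₂ − q₁ + σ_eff²/2)T) / (σ_eff√T) = (ln(131.3/154.06) + (0.0 − 0.0 + 0.037071)·1.8396) / 0.369314 = -0.248193
d₂ = d₁ − σ_eff√T = -0.248193 − 0.369314 = -0.617507
N(d₁) = 0.401993,  N(d₂) = 0.268450
V = S₁·e^{−q₁T}·N(d₁) − S₂·e^{−q₂T}·N(d₂) = 52.781620 − 41.357452 = 11.424168
Δ₁ = e^{−q₁T}·N(d₁) = 0.401993;  Δ₂ = −e^{−q₂T}·N(d₂) = -0.268450
[vanilla: stock A call K=142.81]
σ√T = 0.3391·√1.3525 = 0.394363
d₁ = (ln(S/K) + (r+σ²/2)T) / (σ√T) = (ln(131.3/142.81) + (0.0237+0.3391²/2)·1.3525) / 0.394363 = (-0.084030 + 0.109815) / 0.394363 = 0.065384
d₂ = d₁ − σ√T = 0.065384 − 0.394363 = -0.328979
e^{−rT} = 0.968454
N(d₁) = 0.526066,  N(d₂) = 0.371086
price = S·N(d₁) − K·e^{−rT}·N(d₂) = 69.072461 − 51.322990 = 17.749471

exchange price = 11.424168
Δ1 = 0.401993
Δ2 = -0.268450
price(stock A call K=142.81) = 17.749471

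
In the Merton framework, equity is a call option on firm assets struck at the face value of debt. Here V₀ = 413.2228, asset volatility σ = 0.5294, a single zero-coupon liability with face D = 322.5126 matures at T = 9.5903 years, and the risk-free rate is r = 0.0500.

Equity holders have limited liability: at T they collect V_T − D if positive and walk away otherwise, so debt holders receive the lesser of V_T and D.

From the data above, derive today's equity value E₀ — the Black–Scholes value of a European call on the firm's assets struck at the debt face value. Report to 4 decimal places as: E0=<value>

E0=300.0007

With assets at 413.2228 and a single debt payment of 322.5126 at 9.5903 years:
d₁ = [ln(V₀/D) + (r + σ²/2)T] / (σ√T)
   = [ln(413.2228/322.5126) + (0.0500 + 0.5·0.5294²)·9.5903] / (0.5294·√9.5903)
   = [0.247845 + 1.823425] / 1.639457 = 1.263387
d₂ = d₁ − σ√T = 1.263387 − 1.639457 = -0.376070
N(d₁) = 0.896775,  N(d₂) = 0.353433,  e^(−rT) = 0.619084
E₀ = V₀·N(d₁) − D·e^(−rT)·N(d₂)
   = 413.2228·0.896775 − 322.5126·0.619084·0.353433 = 300.000735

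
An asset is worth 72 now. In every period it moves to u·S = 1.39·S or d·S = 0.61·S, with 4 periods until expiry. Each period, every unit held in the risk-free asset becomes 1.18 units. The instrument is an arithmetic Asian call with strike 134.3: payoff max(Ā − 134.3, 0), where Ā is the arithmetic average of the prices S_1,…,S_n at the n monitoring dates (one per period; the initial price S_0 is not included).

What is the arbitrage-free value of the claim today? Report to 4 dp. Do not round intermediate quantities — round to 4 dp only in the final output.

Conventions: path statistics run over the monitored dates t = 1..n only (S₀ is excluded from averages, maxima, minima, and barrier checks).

Risk-neutral up-probability p* = (R−d)/(u−d) = (1.18−0.61)/(1.39−0.61) = 0.7308; the claim prices as the p*-weighted sum of path payoffs discounted by R^4.
Enumerate all 2^4 = 16 price paths (U = up ×1.39, D = down ×0.61); each path with k up-moves has probability p*^k·(1−p*)^(4−k).
DDDD: Ā=24.2557, payoff=0.0000, prob=0.005254
UDDD: Ā=55.2712, payoff=0.0000, prob=0.014261
DUDD: Ā=41.2312, payoff=0.0000, prob=0.014261
UUDD: Ā=93.9531, payoff=0.0000, prob=0.038709
DDUD: Ā=32.6668, payoff=0.0000, prob=0.014261
UDUD: Ā=74.4375, payoff=0.0000, prob=0.038709
DUUD: Ā=60.3975, payoff=0.0000, prob=0.038709
UUUD: Ā=137.6270, payoff=3.3270, prob=0.105067
DDDU: Ā=27.4425, payoff=0.0000, prob=0.014261
UDDU: Ā=62.5330, payoff=0.0000, prob=0.038709
DUDU: Ā=48.4930, payoff=0.0000, prob=0.038709
UUDU: Ā=110.5004, payoff=0.0000, prob=0.105067
DDUU: Ā=39.9286, payoff=0.0000, prob=0.038709
UDUU: Ā=90.9848, payoff=0.0000, prob=0.105067
DUUU: Ā=76.9448, payoff=0.0000, prob=0.105067
UUUU: Ā=175.3331, payoff=41.0331, prob=0.285181
Price = Σ prob·payoff / R^4 = 12.051442 / 1.938778 = 6.2160

price = 6.2160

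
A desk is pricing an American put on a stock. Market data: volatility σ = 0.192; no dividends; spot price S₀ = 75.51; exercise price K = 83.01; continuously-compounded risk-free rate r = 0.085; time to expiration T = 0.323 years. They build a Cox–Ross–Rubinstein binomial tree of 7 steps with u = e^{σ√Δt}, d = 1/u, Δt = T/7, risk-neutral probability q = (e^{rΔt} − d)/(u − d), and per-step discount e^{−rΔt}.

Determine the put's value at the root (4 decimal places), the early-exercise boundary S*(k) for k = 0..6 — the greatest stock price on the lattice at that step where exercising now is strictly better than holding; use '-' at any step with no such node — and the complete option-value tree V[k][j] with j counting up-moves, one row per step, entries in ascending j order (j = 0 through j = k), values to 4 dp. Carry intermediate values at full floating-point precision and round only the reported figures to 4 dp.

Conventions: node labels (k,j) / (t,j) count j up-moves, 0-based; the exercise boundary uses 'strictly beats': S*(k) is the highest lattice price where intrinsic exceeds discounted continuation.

Δt=0.04614  u=1.04211  d=0.95960  q=0.53732  discount=0.99609
step 7 (expiry): payoffs max(K−S,0) = 26.4353 21.5708 16.2880 10.5509 4.3206 0.0000 0.0000 0.0000
step 6: (k=6,j=0): S=58.9568, K−S=24.0532, hold=23.7282 ⇒ V=24.0532 exercise | (k=6,j=1): S=64.0262, K−S=18.9838, hold=18.6589 ⇒ V=18.9838 exercise | (k=6,j=2): S=69.5314, K−S=13.4786, hold=13.1537 ⇒ V=13.4786 exercise | (k=6,j=3): S=75.5100, K−S=7.5000, hold=7.1751 ⇒ V=7.5000 exercise | (k=6,j=4): S=82.0027, K−S=1.0073, hold=1.9912 ⇒ V=1.9912 continue | (k=6,j=5): S=89.0536, K−S=0.0000, hold=0.0000 ⇒ V=0.0000 continue | (k=6,j=6): S=96.7108, K−S=0.0000, hold=0.0000 ⇒ V=0.0000 continue  boundary S*=75.5100
step 5: (k=5,j=0): S=61.4392, K−S=21.5708, hold=21.2458 ⇒ V=21.5708 exercise | (k=5,j=1): S=66.7220, K−S=16.2880, hold=15.9630 ⇒ V=16.2880 exercise | (k=5,j=2): S=72.4591, K−S=10.5509, hold=10.2260 ⇒ V=10.5509 exercise | (k=5,j=3): S=78.6894, K−S=4.3206, hold=4.5223 ⇒ V=4.5223 continue | (k=5,j=4): S=85.4554, K−S=0.0000, hold=0.9177 ⇒ V=0.9177 continue | (k=5,j=5): S=92.8032, K−S=0.0000, hold=0.0000 ⇒ V=0.0000 continue  boundary S*=72.4591
step 4: (k=4,j=0): S=64.0262, K−S=18.9838, hold=18.6589 ⇒ V=18.9838 exercise | (k=4,j=1): S=69.5314, K−S=13.4786, hold=13.1537 ⇒ V=13.4786 exercise | (k=4,j=2): S=75.5100, K−S=7.5000, hold=7.2830 ⇒ V=7.5000 exercise | (k=4,j=3): S=82.0027, K−S=1.0073, hold=2.5753 ⇒ V=2.5753 continue | (k=4,j=4): S=89.0536, K−S=0.0000, hold=0.4229 ⇒ V=0.4229 continue  boundary S*=75.5100
step 3: (k=3,j=0): S=66.7220, K−S=16.2880, hold=15.9630 ⇒ V=16.2880 exercise | (k=3,j=1): S=72.4591, K−S=10.5509, hold=10.2260 ⇒ V=10.5509 exercise | (k=3,j=2): S=78.6894, K−S=4.3206, hold=4.8349 ⇒ V=4.8349 continue | (k=3,j=3): S=85.4554, K−S=0.0000, hold=1.4133 ⇒ V=1.4133 continue  boundary S*=72.4591
step 2: (k=2,j=0): S=69.5314, K−S=13.4786, hold=13.1537 ⇒ V=13.4786 exercise | (k=2,j=1): S=75.5100, K−S=7.5000, hold=7.4503 ⇒ V=7.5000 exercise | (k=2,j=2): S=82.0027, K−S=1.0073, hold=2.9847 ⇒ V=2.9847 continue  boundary S*=75.5100
step 1: (k=1,j=0): S=72.4591, K−S=10.5509, hold=10.2260 ⇒ V=10.5509 exercise | (k=1,j=1): S=78.6894, K−S=4.3206, hold=5.0540 ⇒ V=5.0540 continue  boundary S*=72.4591
step 0: (k=0,j=0): S=75.5100, K−S=7.5000, hold=7.5676 ⇒ V=7.5676 continue  boundary S*=-

price = 7.5676
boundary = - 72.4591 75.5100 72.4591 75.5100 72.4591 75.5100
tree:
7.5676
10.5509 5.0540
13.4786 7.5000 2.9847
16.2880 10.5509 4.8349 1.4133
18.9838 13.4786 7.5000 2.5753 0.4229
21.5708 16.2880 10.5509 4.5223 0.9177 0.0000
24.0532 18.9838 13.4786 7.5000 1.9912 0.0000 0.0000
26.4353 21.5708 16.2880 10.5509 4.3206 0.0000 0.0000 0.0000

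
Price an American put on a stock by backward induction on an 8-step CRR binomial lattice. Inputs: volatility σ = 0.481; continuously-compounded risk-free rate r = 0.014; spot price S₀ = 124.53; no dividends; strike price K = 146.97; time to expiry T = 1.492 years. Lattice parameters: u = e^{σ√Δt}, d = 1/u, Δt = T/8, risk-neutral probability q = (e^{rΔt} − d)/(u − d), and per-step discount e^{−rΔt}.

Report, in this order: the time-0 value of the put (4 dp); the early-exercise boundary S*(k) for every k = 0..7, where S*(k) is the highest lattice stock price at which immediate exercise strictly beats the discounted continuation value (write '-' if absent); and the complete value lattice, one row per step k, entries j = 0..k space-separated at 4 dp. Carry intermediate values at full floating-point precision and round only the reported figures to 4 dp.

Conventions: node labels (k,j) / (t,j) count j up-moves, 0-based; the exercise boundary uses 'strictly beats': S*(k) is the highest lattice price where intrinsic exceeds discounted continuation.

price = 42.9131
boundary = - - - - 54.2528 66.7783 82.1955 101.1722
tree:
42.9131
54.5200 29.2292
67.2427 39.5639 16.9935
80.3024 51.9552 24.9194 7.5786
92.7172 65.8640 35.5607 12.2910 1.9663
102.8933 80.1917 49.0466 19.5794 3.6141 0.0000
111.1607 92.7172 64.7745 30.4520 6.6426 0.0000 0.0000
117.8773 102.8933 80.1917 45.7978 12.2090 0.0000 0.0000 0.0000
123.3342 111.1607 92.7172 64.7745 22.4400 0.0000 0.0000 0.0000 0.0000

Δt=0.18650, u=1.23087, d=0.81243, q=0.45450, disc=e^(-rΔt)=0.99739
k=8 terminal: V=max(K-S,0) → 123.3342 111.1607 92.7172 64.7745 22.4400 0.0000 0.0000 0.0000 0.0000
k=7: j=0 S=29.0927 intr=117.8773 cont=117.4941 V=117.8773[EX]; j=1 S=44.0767 intr=102.8933 cont=102.5100 V=102.8933[EX]; j=2 S=66.7783 intr=80.1917 cont=79.8085 V=80.1917[EX]; j=3 S=101.1722 intr=45.7978 cont=45.4146 V=45.7978[EX]; j=4 S=153.2805 intr=0.0000 cont=12.2090 V=12.2090[hold]; j=5 S=232.2270 intr=0.0000 cont=0.0000 V=0.0000[hold]; j=6 S=351.8347 intr=0.0000 cont=0.0000 V=0.0000[hold]; j=7 S=533.0458 intr=0.0000 cont=0.0000 V=0.0000[hold]  S*(7)=101.1722
k=6: j=0 S=35.8093 intr=111.1607 cont=110.7774 V=111.1607[EX]; j=1 S=54.2528 intr=92.7172 cont=92.3339 V=92.7172[EX]; j=2 S=82.1955 intr=64.7745 cont=64.3912 V=64.7745[EX]; j=3 S=124.5300 intr=22.4400 cont=30.4520 V=30.4520[hold]; j=4 S=188.6687 intr=0.0000 cont=6.6426 V=6.6426[hold]; j=5 S=285.8418 intr=0.0000 cont=0.0000 V=0.0000[hold]; j=6 S=433.0635 intr=0.0000 cont=0.0000 V=0.0000[hold]  S*(6)=82.1955
k=5: j=0 S=44.0767 intr=102.8933 cont=102.5100 V=102.8933[EX]; j=1 S=66.7783 intr=80.1917 cont=79.8085 V=80.1917[EX]; j=2 S=101.1722 intr=45.7978 cont=49.0466 V=49.0466[hold]; j=3 S=153.2805 intr=0.0000 cont=19.5794 V=19.5794[hold]; j=4 S=232.2270 intr=0.0000 cont=3.6141 V=3.6141[hold]; j=5 S=351.8347 intr=0.0000 cont=0.0000 V=0.0000[hold]  S*(5)=66.7783
k=4: j=0 S=54.2528 intr=92.7172 cont=92.3339 V=92.7172[EX]; j=1 S=82.1955 intr=64.7745 cont=65.8640 V=65.8640[hold]; j=2 S=124.5300 intr=22.4400 cont=35.5607 V=35.5607[hold]; j=3 S=188.6687 intr=0.0000 cont=12.2910 V=12.2910[hold]; j=4 S=285.8418 intr=0.0000 cont=1.9663 V=1.9663[hold]  S*(4)=54.2528
k=3: j=0 S=66.7783 intr=80.1917 cont=80.3024 V=80.3024[hold]; j=1 S=101.1722 intr=45.7978 cont=51.9552 V=51.9552[hold]; j=2 S=153.2805 intr=0.0000 cont=24.9194 V=24.9194[hold]; j=3 S=232.2270 intr=0.0000 cont=7.5786 V=7.5786[hold]  S*(3)=-
k=2: j=0 S=82.1955 intr=64.7745 cont=67.2427 V=67.2427[hold]; j=1 S=124.5300 intr=22.4400 cont=39.5639 V=39.5639[hold]; j=2 S=188.6687 intr=0.0000 cont=16.9935 V=16.9935[hold]  S*(2)=-
k=1: j=0 S=101.1722 intr=45.7978 cont=54.5200 V=54.5200[hold]; j=1 S=153.2805 intr=0.0000 cont=29.2292 V=29.2292[hold]  S*(1)=-
k=0: j=0 S=124.5300 intr=22.4400 cont=42.9131 V=42.9131[hold]  S*(0)=-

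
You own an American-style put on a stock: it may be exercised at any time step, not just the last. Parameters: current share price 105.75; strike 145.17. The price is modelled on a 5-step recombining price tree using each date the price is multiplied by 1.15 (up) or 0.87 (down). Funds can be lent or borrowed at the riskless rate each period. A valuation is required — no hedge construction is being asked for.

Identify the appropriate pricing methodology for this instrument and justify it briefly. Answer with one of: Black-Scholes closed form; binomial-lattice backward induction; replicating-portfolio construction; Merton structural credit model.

framework: binomial-lattice backward induction

Key observation: the exercise right at every one of the 5 steps is what matters: each node needs max(145.17 − S, continuation), which only the stepwise tree valuation starting from spot 105.75 delivers.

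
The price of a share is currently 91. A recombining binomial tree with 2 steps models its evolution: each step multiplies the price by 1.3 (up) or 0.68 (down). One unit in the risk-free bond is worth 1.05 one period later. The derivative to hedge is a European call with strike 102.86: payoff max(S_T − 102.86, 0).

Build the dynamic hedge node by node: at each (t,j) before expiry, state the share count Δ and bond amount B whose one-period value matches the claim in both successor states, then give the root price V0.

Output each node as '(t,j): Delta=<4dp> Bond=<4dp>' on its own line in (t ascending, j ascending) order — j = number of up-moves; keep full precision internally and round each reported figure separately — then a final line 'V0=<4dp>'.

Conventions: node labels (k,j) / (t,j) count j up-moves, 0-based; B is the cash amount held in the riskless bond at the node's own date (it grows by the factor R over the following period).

Arbitrage-free pricing uses the up-move probability p* = (R−d)/(u−d) = 0.5968, discounting each step at R = 1.05.
At maturity the claim pays: V(2,0)=0.0000, V(2,1)=0.0000, V(2,2)=50.9300
(1,0): S=61.8800. Δ = (V_up−V_dn)/(S_up−S_dn) = (0.0000−0.0000)/(80.4440−42.0784) = 0.0000. V = [p*·0.0000 + (1−p*)·0.0000]/1.05 = 0.0000. B = V − Δ·S = 0.0000.
(1,1): S=118.3000. Δ = (V_up−V_dn)/(S_up−S_dn) = (50.9300−0.0000)/(153.7900−80.4440) = 0.6944. V = [p*·50.9300 + (1−p*)·0.0000]/1.05 = 28.9464. B = V − Δ·S = -53.1988.
(0,0): S=91.0000. Δ = (V_up−V_dn)/(S_up−S_dn) = (28.9464−0.0000)/(118.3000−61.8800) = 0.5131. V = [p*·28.9464 + (1−p*)·0.0000]/1.05 = 16.4519. B = V − Δ·S = -30.2359.
Check: Δ(0,0)·S0 + B(0,0) = 16.4519 = V0.

(0,0): Delta=0.5131 Bond=-30.2359
(1,0): Delta=0.0000 Bond=0.0000
(1,1): Delta=0.6944 Bond=-53.1988
V0=16.4519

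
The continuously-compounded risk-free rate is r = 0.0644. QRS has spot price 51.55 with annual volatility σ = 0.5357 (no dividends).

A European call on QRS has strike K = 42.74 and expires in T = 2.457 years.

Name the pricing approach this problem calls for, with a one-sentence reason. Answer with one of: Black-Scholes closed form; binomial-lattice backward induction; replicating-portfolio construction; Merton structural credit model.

Key observation: everything needed for the exact continuous-time valuation of the European call on QRS (strike 42.74) is given, and no feature rules the closed form out.

framework: Black-Scholes closed form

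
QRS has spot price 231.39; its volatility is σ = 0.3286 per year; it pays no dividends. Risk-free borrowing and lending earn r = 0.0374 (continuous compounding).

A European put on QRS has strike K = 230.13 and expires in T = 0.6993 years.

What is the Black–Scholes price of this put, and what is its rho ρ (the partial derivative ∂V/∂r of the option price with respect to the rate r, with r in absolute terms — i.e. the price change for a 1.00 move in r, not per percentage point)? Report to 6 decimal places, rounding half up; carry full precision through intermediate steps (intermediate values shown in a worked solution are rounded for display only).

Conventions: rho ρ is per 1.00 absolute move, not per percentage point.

price = 21.456218
ρ = -79.785272

σ√T = 0.3286·√0.6993 = 0.274789
d₁ = (ln(S/K) + (r+σ²/2)T) / (σ√T) = (ln(231.39/230.13) + (0.0374+0.3286²/2)·0.6993) / 0.274789 = (0.005460 + 0.063908) / 0.274789 = 0.252443
d₂ = d₁ − σ√T = 0.252443 − 0.274789 = -0.022346
e^{−rT} = 0.974185
N(−d₁) = 0.400349,  N(−d₂) = 0.508914
Put price V = K·e^{−rT}·N(−d₂) − S·N(−d₁) = 114.093054 − 92.636836 = 21.456218
ρ = −K·T·e^{−rT}·N(−d₂) = -79.785272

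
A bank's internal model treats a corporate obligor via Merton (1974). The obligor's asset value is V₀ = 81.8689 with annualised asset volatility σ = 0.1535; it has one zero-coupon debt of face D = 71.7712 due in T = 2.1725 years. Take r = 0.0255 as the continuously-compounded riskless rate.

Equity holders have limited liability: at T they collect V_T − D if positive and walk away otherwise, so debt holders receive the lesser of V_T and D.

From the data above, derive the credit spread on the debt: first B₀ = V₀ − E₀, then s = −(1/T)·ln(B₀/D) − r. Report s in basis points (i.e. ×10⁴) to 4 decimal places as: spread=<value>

spread=132.5040

Apply the equity-as-call identities (strike 71.7712, horizon 2.1725 years):
d₁ = [ln(V₀/D) + (r + σ²/2)T] / (σ√T)
   = [ln(81.8689/71.7712) + (0.0255 + 0.5·0.1535²)·2.1725] / (0.1535·√2.1725)
   = [0.131636 + 0.080993] / 0.226250 = 0.939798
d₂ = d₁ − σ√T = 0.939798 − 0.226250 = 0.713548
N(d₁) = 0.826339,  N(d₂) = 0.762247,  e^(−rT) = 0.946108
E₀ = V₀·N(d₁) − D·e^(−rT)·N(d₂)
   = 81.8689·0.826339 − 71.7712·0.946108·0.762247 = 15.892438
B₀ = V₀ − E₀ = 81.8689 − 15.892438 = 65.976462
spread = −(1/T)·ln(B₀/D) − r = −(1/2.1725)·ln(65.976462/71.7712) − 0.0255 = 0.01325040
in basis points: 0.01325040 × 10⁴ = 132.5040 bp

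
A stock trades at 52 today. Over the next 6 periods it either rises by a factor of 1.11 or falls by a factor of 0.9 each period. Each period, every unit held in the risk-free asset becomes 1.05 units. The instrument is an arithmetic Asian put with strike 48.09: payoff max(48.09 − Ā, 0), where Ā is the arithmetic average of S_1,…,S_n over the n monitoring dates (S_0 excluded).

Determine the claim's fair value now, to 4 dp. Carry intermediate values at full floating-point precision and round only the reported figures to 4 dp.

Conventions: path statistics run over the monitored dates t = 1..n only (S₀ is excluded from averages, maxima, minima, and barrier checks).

price = 0.1851

Risk-neutral up-probability p* = (R−d)/(u−d) = (1.05−0.9)/(1.11−0.9) = 0.7143; the claim prices as the p*-weighted sum of path payoffs discounted by R^6.
Enumerate all 2^6 = 64 price paths (U = up ×1.11, D = down ×0.9); each path with k up-moves has probability p*^k·(1−p*)^(6−k).
DDDDDD: Ā=36.5476, payoff=11.5424, prob=0.000544
UDDDDD: Ā=45.0754, payoff=3.0146, prob=0.001360
DUDDDD: Ā=43.2554, payoff=4.8346, prob=0.001360
UUDDDD: Ā=53.3483, payoff=0.0000, prob=0.003400
DDUDDD: Ā=41.6174, payoff=6.4726, prob=0.001360
UDUDDD: Ā=51.3281, payoff=0.0000, prob=0.003400
DUUDDD: Ā=49.5081, payoff=0.0000, prob=0.003400
UUUDDD: Ā=61.0600, payoff=0.0000, prob=0.008500
DDDUDD: Ā=40.1432, payoff=7.9468, prob=0.001360
UDDUDD: Ā=49.5099, payoff=0.0000, prob=0.003400
DUDUDD: Ā=47.6899, payoff=0.4001, prob=0.003400
UUDUDD: Ā=58.8176, payoff=0.0000, prob=0.008500
DDUUDD: Ā=46.0519, payoff=2.0381, prob=0.003400
UDUUDD: Ā=56.7974, payoff=0.0000, prob=0.008500
DUUUDD: Ā=54.9774, payoff=0.0000, prob=0.008500
UUUUDD: Ā=67.8054, payoff=0.0000, prob=0.021250
DDDDUD: Ā=38.8164, payoff=9.2736, prob=0.001360
UDDDUD: Ā=47.8736, payoff=0.2164, prob=0.003400
DUDDUD: Ā=46.0536, payoff=2.0364, prob=0.003400
UUDDUD: Ā=56.7994, payoff=0.0000, prob=0.008500
DDUDUD: Ā=44.4156, payoff=3.6744, prob=0.003400
UDUDUD: Ā=54.7792, payoff=0.0000, prob=0.008500
DUUDUD: Ā=52.9592, payoff=0.0000, prob=0.008500
UUUDUD: Ā=65.3163, payoff=0.0000, prob=0.021250
DDDUUD: Ā=42.9414, payoff=5.1486, prob=0.003400
UDDUUD: Ā=52.9610, payoff=0.0000, prob=0.008500
DUDUUD: Ā=51.1410, payoff=0.0000, prob=0.008500
UUDUUD: Ā=63.0739, payoff=0.0000, prob=0.021250
DDUUUD: Ā=49.5030, payoff=0.0000, prob=0.008500
UDUUUD: Ā=61.0537, payoff=0.0000, prob=0.021250
DUUUUD: Ā=59.2337, payoff=0.0000, prob=0.021250
UUUUUD: Ā=73.0549, payoff=0.0000, prob=0.053124
DDDDDU: Ā=37.6223, payoff=10.4677, prob=0.001360
UDDDDU: Ā=46.4008, payoff=1.6892, prob=0.003400
DUDDDU: Ā=44.5808, payoff=3.5092, prob=0.003400
UUDDDU: Ā=54.9830, payoff=0.0000, prob=0.008500
DDUDDU: Ā=42.9428, payoff=5.1472, prob=0.003400
UDUDDU: Ā=52.9628, payoff=0.0000, prob=0.008500
DUUDDU: Ā=51.1428, payoff=0.0000, prob=0.008500
UUUDDU: Ā=63.0761, payoff=0.0000, prob=0.021250
DDDUDU: Ā=41.4686, payoff=6.6214, prob=0.003400
UDDUDU: Ā=51.1446, payoff=0.0000, prob=0.008500
DUDUDU: Ā=49.3246, payoff=0.0000, prob=0.008500
UUDUDU: Ā=60.8337, payoff=0.0000, prob=0.021250
DDUUDU: Ā=47.6866, payoff=0.4034, prob=0.008500
UDUUDU: Ā=58.8135, payoff=0.0000, prob=0.021250
DUUUDU: Ā=56.9935, payoff=0.0000, prob=0.021250
UUUUDU: Ā=70.2920, payoff=0.0000, prob=0.053124
DDDDUU: Ā=40.1418, payoff=7.9482, prob=0.003400
UDDDUU: Ā=49.5083, payoff=0.0000, prob=0.008500
DUDDUU: Ā=47.6883, payoff=0.4017, prob=0.008500
UUDDUU: Ā=58.8155, payoff=0.0000, prob=0.021250
DDUDUU: Ā=46.0503, payoff=2.0397, prob=0.008500
UDUDUU: Ā=56.7953, payoff=0.0000, prob=0.021250
DUUDUU: Ā=54.9753, payoff=0.0000, prob=0.021250
UUUDUU: Ā=67.8029, payoff=0.0000, prob=0.053124
DDDUUU: Ā=44.5761, payoff=3.5139, prob=0.008500
UDDUUU: Ā=54.9772, payoff=0.0000, prob=0.021250
DUDUUU: Ā=53.1572, payoff=0.0000, prob=0.021250
UUDUUU: Ā=65.5605, payoff=0.0000, prob=0.053124
DDUUUU: Ā=51.5192, payoff=0.0000, prob=0.021250
UDUUUU: Ā=63.5403, payoff=0.0000, prob=0.053124
DUUUUU: Ā=61.7203, payoff=0.0000, prob=0.053124
UUUUUU: Ā=76.1217, payoff=0.0000, prob=0.132810
Price = Σ prob·payoff / R^6 = 0.248117 / 1.340096 = 0.1851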